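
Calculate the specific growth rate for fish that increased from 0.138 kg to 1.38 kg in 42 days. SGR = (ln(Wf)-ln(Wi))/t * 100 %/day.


ln(W_f) = ln(1.38) = 0.3220835
ln(W_i) = ln(0.138) = -1.9805016
ln(W_f) - ln(W_i) = 0.3220835 - -1.9805016 = 2.3025851
SGR = 2.3025851 / 42 * 100 = 5.48235 %/day

5.48235 %/day


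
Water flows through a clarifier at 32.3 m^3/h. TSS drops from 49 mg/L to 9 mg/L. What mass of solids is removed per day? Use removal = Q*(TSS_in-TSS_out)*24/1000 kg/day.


Concentration drop: TSS_in - TSS_out = 49 - 9 = 40 mg/L
Hourly solids removed = Q * dTSS = 32.3 m^3/h * 40 mg/L = 1292 g/h  (m^3/h * mg/L = g/h)
Daily solids removed = 1292 * 24 = 31008 g/day
Convert g to kg: 31008 / 1000 = 31.008 kg/day

31.008 kg/day


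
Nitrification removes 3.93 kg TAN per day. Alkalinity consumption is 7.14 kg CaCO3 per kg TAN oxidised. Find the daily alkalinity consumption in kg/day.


Alkalinity factor: 7.14 kg CaCO3 consumed per kg TAN nitrified
alk = 3.93 kg TAN * 7.14 = 28.0602 kg CaCO3/day

28.0602 kg CaCO3/day


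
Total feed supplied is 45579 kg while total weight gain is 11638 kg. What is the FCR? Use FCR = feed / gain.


FCR = feed consumed / weight gained
FCR = 45579 kg / 11638 kg = 3.91639

3.91639


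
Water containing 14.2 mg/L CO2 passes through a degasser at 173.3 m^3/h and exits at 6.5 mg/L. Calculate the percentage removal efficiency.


CO2_out / CO2_in = 6.5 / 14.2 = 0.45774648
Fraction remaining = 0.45774648
efficiency = (1 - 0.45774648) * 100 = 54.2254 %

54.2254 %


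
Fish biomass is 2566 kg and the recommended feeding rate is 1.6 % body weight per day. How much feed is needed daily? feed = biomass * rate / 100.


Feeding rate fraction = 1.6% / 100 = 0.016
Daily feed = 2566 kg * 0.016 = 41.056 kg/day

41.056 kg/day


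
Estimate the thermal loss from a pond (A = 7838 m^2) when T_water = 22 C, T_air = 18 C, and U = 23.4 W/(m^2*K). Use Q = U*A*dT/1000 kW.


Temperature difference dT = 22 - 18 = 4 K
Heat loss (W) = U * A * dT = 23.4 * 7838 * 4 = 733636.8 W
Convert to kW: 733636.8 / 1000 = 733.6368 kW

733.6368 kW


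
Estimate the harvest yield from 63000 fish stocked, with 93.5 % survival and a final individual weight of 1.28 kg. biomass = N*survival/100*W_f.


Survivors = 63000 * 93.5/100 = 58905 fish
Harvest biomass = survivors * W_f = 58905 * 1.28 = 75398.4 kg

75398.4 kg


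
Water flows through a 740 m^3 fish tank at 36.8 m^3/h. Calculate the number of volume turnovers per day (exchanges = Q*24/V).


Daily flow volume = 36.8 m^3/h * 24 h = 883.2 m^3/day
Exchanges = daily flow / tank volume = 883.2 / 740 = 1.19351 exchanges/day

1.19351 exchanges/day


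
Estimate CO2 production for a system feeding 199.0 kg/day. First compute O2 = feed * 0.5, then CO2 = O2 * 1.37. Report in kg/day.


O2 = 199.0 * 0.5 = 99.5
CO2 = 99.5 * 1.37 = 136.315

136.315 kg/day


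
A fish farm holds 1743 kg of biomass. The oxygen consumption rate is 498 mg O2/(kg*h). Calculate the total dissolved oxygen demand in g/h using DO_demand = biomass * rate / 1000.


Total O2 consumption (mg/h) = 1743 kg * 498 mg/(kg*h) = 868014 mg/h
Convert to g/h: 868014 / 1000 = 868.014 g/h

868.014 g/h


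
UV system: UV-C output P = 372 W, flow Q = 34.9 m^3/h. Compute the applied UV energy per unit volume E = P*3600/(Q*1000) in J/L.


Energy delivered per hour = 372 W * 3600 s = 1339200 J/h
Volume treated per hour = 34.9 m^3/h * 1000 = 34900 L/h
dose = 1339200 / 34900 = 38.3725 J/L

38.3725 J/L


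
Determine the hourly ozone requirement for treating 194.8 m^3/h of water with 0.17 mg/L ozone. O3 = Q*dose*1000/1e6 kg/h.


O3 demand (mg/h) = Q * dose * 1000 = 194.8 * 0.17 * 1000 = 33116 mg/h
Convert mg to kg: 33116 / 1e6 = 0.033116 kg/h

0.033116 kg/h


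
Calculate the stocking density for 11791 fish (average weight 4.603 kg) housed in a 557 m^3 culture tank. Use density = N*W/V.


Total biomass = 11791 fish * 4.603 kg = 54273.973 kg
Density = total biomass / volume = 54273.973 / 557 = 97.4398 kg/m^3

97.4398 kg/m^3


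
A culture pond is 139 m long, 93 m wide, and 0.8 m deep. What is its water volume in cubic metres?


Base area = L * W = 139 * 93 = 12927 m^2
Volume = area * depth = 12927 * 0.8 = 10341.6 m^3

10341.6 m^3


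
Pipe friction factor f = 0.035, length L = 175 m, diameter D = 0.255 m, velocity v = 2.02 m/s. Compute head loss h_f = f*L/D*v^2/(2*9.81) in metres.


v^2 = 2.02^2 = 4.0804 m^2/s^2
L/D = 175/0.255 = 686.27451
h_f = f*(L/D)*v^2/(2g) = 0.035 * 686.27451 * 4.0804 / 19.62 = 4.99539 m

4.99539 m


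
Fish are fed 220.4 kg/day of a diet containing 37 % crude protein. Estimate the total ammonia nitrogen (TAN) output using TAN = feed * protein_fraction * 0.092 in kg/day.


Protein in feed = 220.4 * 37/100 = 81.548 kg/day
TAN = protein * 0.092 = 81.548 * 0.092 = 7.502416 kg/day

7.502416 kg/day


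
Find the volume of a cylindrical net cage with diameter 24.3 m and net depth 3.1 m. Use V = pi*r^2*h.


r = d/2 = 24.3/2 = 12.15 m
Base area = pi*r^2 = pi*12.15^2 = 463.76976 m^2
Volume = 463.76976 * 3.1 = 1437.69 m^3

1437.69 m^3


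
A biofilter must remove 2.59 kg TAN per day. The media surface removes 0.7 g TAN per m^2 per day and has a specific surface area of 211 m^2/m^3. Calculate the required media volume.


A = 2.59*1000 / 0.7 = 3700 m^2
V = 3700 / 211 = 17.5355

17.5355 m^3


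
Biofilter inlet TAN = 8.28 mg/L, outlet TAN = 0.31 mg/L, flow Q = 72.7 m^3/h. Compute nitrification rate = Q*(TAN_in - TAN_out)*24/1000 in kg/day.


Concentration drop: TAN_in - TAN_out = 8.28 - 0.31 = 7.97 mg/L
Hourly TAN removed = Q * dTAN = 72.7 m^3/h * 7.97 mg/L = 579.419 g/h  (m^3/h * mg/L = g/h)
Daily TAN removed = 579.419 * 24 = 13906.056 g/day
Convert to kg/day: 13906.056 / 1000 = 13.906056 kg/day

13.906056 kg/day


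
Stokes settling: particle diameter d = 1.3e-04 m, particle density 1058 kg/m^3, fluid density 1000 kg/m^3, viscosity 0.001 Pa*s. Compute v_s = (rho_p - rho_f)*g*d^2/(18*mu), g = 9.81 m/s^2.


Density difference: rho_p - rho_f = 1058 - 1000 = 58 kg/m^3
d^2 = (1.3e-04)^2 = 1.69e-08 m^2
Numerator = (rho_p - rho_f) * g * d^2 = 58 * 9.81 * 1.69e-08 = 9.615762e-06
Denominator = 18 * mu = 18 * 0.001 = 0.018
v_s = 9.615762e-06 / 0.018 = 5.34209e-04 m/s
Check: Re = rho_f * v_s * d / mu = 1000 * 5.34209e-04 * 1.3e-04 / 0.001 = 0.0694 < 1, so Stokes' law applies.

5.34209e-04 m/s


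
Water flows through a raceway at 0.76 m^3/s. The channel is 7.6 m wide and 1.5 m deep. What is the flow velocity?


Cross-sectional area = W * d = 7.6 * 1.5 = 11.4 m^2
Velocity = Q / A = 0.76 / 11.4 = 0.0666667 m/s

0.0666667 m/s


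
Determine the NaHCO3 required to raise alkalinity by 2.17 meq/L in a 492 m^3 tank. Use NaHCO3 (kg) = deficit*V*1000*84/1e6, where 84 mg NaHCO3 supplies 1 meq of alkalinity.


Tank volume in L = 492 m^3 * 1000 = 492000 L
Total meq required = 2.17 meq/L * 492000 L = 1067640 meq
NaHCO3 mass = 1067640 meq * 84 mg/meq / 1e6 = 89.6818 kg

89.6818 kg


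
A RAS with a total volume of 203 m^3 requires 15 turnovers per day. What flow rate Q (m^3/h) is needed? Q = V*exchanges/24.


Daily recirculation volume = 203 m^3 * 15 = 3045 m^3/day
Flow rate Q = daily volume / 24 h = 3045 / 24 = 126.875 m^3/h

126.875 m^3/h


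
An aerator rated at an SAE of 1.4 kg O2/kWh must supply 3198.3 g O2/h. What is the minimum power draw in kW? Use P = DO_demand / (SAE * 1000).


SAE in g O2/kWh = 1.4 * 1000 = 1400 g/kWh
P = DO_demand / SAE_g = 3198.3 / 1400 = 2.2845 kW

2.2845 kW


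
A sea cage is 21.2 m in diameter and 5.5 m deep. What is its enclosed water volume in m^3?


r = d/2 = 21.2/2 = 10.6 m
Base area = pi*r^2 = pi*10.6^2 = 352.98935 m^2
Volume = 352.98935 * 5.5 = 1941.44 m^3

1941.44 m^3


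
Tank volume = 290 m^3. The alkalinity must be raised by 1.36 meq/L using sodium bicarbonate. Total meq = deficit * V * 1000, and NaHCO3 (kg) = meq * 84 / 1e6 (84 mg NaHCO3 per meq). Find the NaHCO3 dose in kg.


Tank volume in L = 290 m^3 * 1000 = 290000 L
Total meq required = 1.36 meq/L * 290000 L = 394400 meq
NaHCO3 mass = 394400 meq * 84 mg/meq / 1e6 = 33.1296 kg

33.1296 kg


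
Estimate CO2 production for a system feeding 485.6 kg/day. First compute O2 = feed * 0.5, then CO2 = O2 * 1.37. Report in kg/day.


O2 = 485.6 * 0.5 = 242.8
CO2 = 242.8 * 1.37 = 332.636

332.636 kg/day


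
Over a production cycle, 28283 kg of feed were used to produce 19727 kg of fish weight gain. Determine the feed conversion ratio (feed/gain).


FCR = feed consumed / weight gained
FCR = 28283 kg / 19727 kg = 1.43372

1.43372


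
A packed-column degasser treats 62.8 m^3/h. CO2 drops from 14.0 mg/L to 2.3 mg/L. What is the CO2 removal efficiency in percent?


CO2_out / CO2_in = 2.3 / 14.0 = 0.16428571
Fraction remaining = 0.16428571
efficiency = (1 - 0.16428571) * 100 = 83.5714 %

83.5714 %


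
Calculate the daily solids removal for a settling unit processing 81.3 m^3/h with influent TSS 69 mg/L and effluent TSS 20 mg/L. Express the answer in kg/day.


Concentration drop: TSS_in - TSS_out = 69 - 20 = 49 mg/L
Hourly solids removed = Q * dTSS = 81.3 m^3/h * 49 mg/L = 3983.7 g/h  (m^3/h * mg/L = g/h)
Daily solids removed = 3983.7 * 24 = 95608.8 g/day
Convert g to kg: 95608.8 / 1000 = 95.6088 kg/day

95.6088 kg/day


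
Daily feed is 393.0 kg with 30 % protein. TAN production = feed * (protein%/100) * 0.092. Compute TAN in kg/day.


Protein in feed = 393.0 * 30/100 = 117.9 kg/day
TAN = protein * 0.092 = 117.9 * 0.092 = 10.8468 kg/day

10.8468 kg/day


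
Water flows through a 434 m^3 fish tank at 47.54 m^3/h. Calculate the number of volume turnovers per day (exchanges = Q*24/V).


Daily flow volume = 47.54 m^3/h * 24 h = 1140.96 m^3/day
Exchanges = daily flow / tank volume = 1140.96 / 434 = 2.62894 exchanges/day

2.62894 exchanges/day


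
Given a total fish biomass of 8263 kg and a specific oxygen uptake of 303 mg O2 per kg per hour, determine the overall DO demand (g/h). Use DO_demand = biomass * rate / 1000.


Total O2 consumption (mg/h) = 8263 kg * 303 mg/(kg*h) = 2503689 mg/h
Convert to g/h: 2503689 / 1000 = 2503.689 g/h

2503.689 g/h


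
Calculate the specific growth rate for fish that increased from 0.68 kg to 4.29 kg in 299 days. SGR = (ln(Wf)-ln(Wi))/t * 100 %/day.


ln(W_f) = ln(4.29) = 1.4562867
ln(W_i) = ln(0.68) = -0.38566248
ln(W_f) - ln(W_i) = 1.4562867 - -0.38566248 = 1.8419492
SGR = 1.8419492 / 299 * 100 = 0.616037 %/day

0.616037 %/day


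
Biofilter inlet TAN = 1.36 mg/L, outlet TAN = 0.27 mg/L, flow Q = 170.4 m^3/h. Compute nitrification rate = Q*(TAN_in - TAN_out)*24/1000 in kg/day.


Concentration drop: TAN_in - TAN_out = 1.36 - 0.27 = 1.09 mg/L
Hourly TAN removed = Q * dTAN = 170.4 m^3/h * 1.09 mg/L = 185.736 g/h  (m^3/h * mg/L = g/h)
Daily TAN removed = 185.736 * 24 = 4457.664 g/day
Convert to kg/day: 4457.664 / 1000 = 4.457664 kg/day

4.457664 kg/day


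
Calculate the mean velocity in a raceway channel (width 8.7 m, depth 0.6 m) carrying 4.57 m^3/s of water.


Cross-sectional area = W * d = 8.7 * 0.6 = 5.22 m^2
Velocity = Q / A = 4.57 / 5.22 = 0.875479 m/s

0.875479 m/s


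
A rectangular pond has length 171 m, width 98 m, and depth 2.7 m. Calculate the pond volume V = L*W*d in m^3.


Base area = L * W = 171 * 98 = 16758 m^2
Volume = area * depth = 16758 * 2.7 = 45246.6 m^3

45246.6 m^3


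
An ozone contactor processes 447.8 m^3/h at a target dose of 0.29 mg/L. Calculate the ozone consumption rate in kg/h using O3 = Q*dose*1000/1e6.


O3 demand (mg/h) = Q * dose * 1000 = 447.8 * 0.29 * 1000 = 129862 mg/h
Convert mg to kg: 129862 / 1e6 = 0.129862 kg/h

0.129862 kg/h


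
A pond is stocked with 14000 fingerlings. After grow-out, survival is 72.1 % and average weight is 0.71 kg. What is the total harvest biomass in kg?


Survivors = 14000 * 72.1/100 = 10094 fish
Harvest biomass = survivors * W_f = 10094 * 0.71 = 7166.74 kg

7166.74 kg


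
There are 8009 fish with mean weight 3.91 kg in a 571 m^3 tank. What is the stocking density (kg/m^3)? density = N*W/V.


Total biomass = 8009 fish * 3.91 kg = 31315.19 kg
Density = total biomass / volume = 31315.19 / 571 = 54.8427 kg/m^3

54.8427 kg/m^3


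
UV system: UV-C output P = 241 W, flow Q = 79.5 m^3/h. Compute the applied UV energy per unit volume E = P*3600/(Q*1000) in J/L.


Energy delivered per hour = 241 W * 3600 s = 867600 J/h
Volume treated per hour = 79.5 m^3/h * 1000 = 79500 L/h
dose = 867600 / 79500 = 10.9132 J/L

10.9132 J/L


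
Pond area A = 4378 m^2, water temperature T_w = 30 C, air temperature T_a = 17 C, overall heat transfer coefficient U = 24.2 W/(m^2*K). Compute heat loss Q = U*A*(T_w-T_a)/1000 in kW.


Temperature difference dT = 30 - 17 = 13 K
Heat loss (W) = U * A * dT = 24.2 * 4378 * 13 = 1377318.8 W
Convert to kW: 1377318.8 / 1000 = 1377.3188 kW

1377.3188 kW


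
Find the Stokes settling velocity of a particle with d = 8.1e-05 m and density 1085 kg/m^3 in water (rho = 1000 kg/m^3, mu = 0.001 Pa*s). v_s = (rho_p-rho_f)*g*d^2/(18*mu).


Density difference: rho_p - rho_f = 1085 - 1000 = 85 kg/m^3
d^2 = (8.1e-05)^2 = 6.561e-09 m^2
Numerator = (rho_p - rho_f) * g * d^2 = 85 * 9.81 * 6.561e-09 = 5.4708898e-06
Denominator = 18 * mu = 18 * 0.001 = 0.018
v_s = 5.4708898e-06 / 0.018 = 3.03938e-04 m/s
Check: Re = rho_f * v_s * d / mu = 1000 * 3.03938e-04 * 8.1e-05 / 0.001 = 0.0246 < 1, so Stokes' law applies.

3.03938e-04 m/s


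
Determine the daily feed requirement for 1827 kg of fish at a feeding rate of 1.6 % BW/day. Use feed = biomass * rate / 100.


Feeding rate fraction = 1.6% / 100 = 0.016
Daily feed = 1827 kg * 0.016 = 29.232 kg/day

29.232 kg/day


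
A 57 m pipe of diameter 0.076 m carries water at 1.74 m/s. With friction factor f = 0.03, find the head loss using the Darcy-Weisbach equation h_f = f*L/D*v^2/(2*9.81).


v^2 = 1.74^2 = 3.0276 m^2/s^2
L/D = 57/0.076 = 750
h_f = f*(L/D)*v^2/(2g) = 0.03 * 750 * 3.0276 / 19.62 = 3.47202 m

3.47202 m


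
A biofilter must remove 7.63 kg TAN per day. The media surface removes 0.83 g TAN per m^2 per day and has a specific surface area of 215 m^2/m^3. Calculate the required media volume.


A = 7.63*1000 / 0.83 = 9192.7711 m^2
V = 9192.7711 / 215 = 42.7571

42.7571 m^3


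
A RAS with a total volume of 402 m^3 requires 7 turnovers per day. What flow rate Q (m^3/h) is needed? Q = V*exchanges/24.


Daily recirculation volume = 402 m^3 * 7 = 2814 m^3/day
Flow rate Q = daily volume / 24 h = 2814 / 24 = 117.25 m^3/h

117.25 m^3/h


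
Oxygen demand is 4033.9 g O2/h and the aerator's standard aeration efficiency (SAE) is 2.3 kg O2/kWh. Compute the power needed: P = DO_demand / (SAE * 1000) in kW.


SAE in g O2/kWh = 2.3 * 1000 = 2300 g/kWh
P = DO_demand / SAE_g = 4033.9 / 2300 = 1.75387 kW

1.75387 kW


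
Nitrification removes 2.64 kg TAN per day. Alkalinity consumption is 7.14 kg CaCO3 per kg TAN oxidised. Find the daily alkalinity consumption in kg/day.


Alkalinity factor: 7.14 kg CaCO3 consumed per kg TAN nitrified
alk = 2.64 kg TAN * 7.14 = 18.8496 kg CaCO3/day

18.8496 kg CaCO3/day


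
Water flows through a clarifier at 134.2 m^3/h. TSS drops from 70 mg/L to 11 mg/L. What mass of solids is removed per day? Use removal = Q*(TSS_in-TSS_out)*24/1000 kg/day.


Concentration drop: TSS_in - TSS_out = 70 - 11 = 59 mg/L
Hourly solids removed = Q * dTSS = 134.2 m^3/h * 59 mg/L = 7917.8 g/h  (m^3/h * mg/L = g/h)
Daily solids removed = 7917.8 * 24 = 190027.2 g/day
Convert g to kg: 190027.2 / 1000 = 190.0272 kg/day

190.0272 kg/day


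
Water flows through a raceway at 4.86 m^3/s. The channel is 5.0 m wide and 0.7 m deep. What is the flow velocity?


Cross-sectional area = W * d = 5.0 * 0.7 = 3.5 m^2
Velocity = Q / A = 4.86 / 3.5 = 1.38857 m/s

1.38857 m/s


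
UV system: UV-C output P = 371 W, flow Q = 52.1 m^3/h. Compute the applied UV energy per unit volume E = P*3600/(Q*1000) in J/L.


Energy delivered per hour = 371 W * 3600 s = 1335600 J/h
Volume treated per hour = 52.1 m^3/h * 1000 = 52100 L/h
dose = 1335600 / 52100 = 25.6353 J/L

25.6353 J/L


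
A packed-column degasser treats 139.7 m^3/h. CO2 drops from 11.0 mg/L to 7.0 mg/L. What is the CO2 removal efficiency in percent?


CO2_out / CO2_in = 7.0 / 11.0 = 0.63636364
Fraction remaining = 0.63636364
efficiency = (1 - 0.63636364) * 100 = 36.3636 %

36.3636 %


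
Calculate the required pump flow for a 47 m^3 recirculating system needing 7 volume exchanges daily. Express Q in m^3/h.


Daily recirculation volume = 47 m^3 * 7 = 329 m^3/day
Flow rate Q = daily volume / 24 h = 329 / 24 = 13.7083 m^3/h

13.7083 m^3/h


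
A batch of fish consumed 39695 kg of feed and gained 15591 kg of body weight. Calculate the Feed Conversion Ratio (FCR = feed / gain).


FCR = feed consumed / weight gained
FCR = 39695 kg / 15591 kg = 2.54602

2.54602


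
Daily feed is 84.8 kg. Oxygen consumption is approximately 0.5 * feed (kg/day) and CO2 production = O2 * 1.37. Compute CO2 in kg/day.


O2 = 84.8 * 0.5 = 42.4
CO2 = 42.4 * 1.37 = 58.088

58.088 kg/day


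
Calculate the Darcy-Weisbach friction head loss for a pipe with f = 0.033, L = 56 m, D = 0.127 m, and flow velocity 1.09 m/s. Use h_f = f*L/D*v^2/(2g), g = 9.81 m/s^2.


v^2 = 1.09^2 = 1.1881 m^2/s^2
L/D = 56/0.127 = 440.94488
h_f = f*(L/D)*v^2/(2g) = 0.033 * 440.94488 * 1.1881 / 19.62 = 0.881155 m

0.881155 m


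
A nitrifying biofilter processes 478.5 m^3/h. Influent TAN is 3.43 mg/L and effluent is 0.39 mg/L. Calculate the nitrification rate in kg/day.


Concentration drop: TAN_in - TAN_out = 3.43 - 0.39 = 3.04 mg/L
Hourly TAN removed = Q * dTAN = 478.5 m^3/h * 3.04 mg/L = 1454.64 g/h  (m^3/h * mg/L = g/h)
Daily TAN removed = 1454.64 * 24 = 34911.36 g/day
Convert to kg/day: 34911.36 / 1000 = 34.91136 kg/day

34.91136 kg/day


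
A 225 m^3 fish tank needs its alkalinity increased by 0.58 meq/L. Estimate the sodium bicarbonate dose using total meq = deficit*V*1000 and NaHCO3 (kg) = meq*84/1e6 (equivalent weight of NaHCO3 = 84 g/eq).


Tank volume in L = 225 m^3 * 1000 = 225000 L
Total meq required = 0.58 meq/L * 225000 L = 130500 meq
NaHCO3 mass = 130500 meq * 84 mg/meq / 1e6 = 10.962 kg

10.962 kg


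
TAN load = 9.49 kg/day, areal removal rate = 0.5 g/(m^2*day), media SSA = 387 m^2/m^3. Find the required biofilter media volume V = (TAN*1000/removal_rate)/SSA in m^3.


A = 9.49*1000 / 0.5 = 18980 m^2
V = 18980 / 387 = 49.0439

49.0439 m^3


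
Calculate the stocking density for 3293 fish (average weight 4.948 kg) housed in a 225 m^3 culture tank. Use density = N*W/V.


Total biomass = 3293 fish * 4.948 kg = 16293.764 kg
Density = total biomass / volume = 16293.764 / 225 = 72.4167 kg/m^3

72.4167 kg/m^3


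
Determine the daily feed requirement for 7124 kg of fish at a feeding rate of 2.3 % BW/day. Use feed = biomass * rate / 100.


Feeding rate fraction = 2.3% / 100 = 0.023
Daily feed = 7124 kg * 0.023 = 163.852 kg/day

163.852 kg/day


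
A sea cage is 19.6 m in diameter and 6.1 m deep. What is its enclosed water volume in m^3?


r = d/2 = 19.6/2 = 9.8 m
Base area = pi*r^2 = pi*9.8^2 = 301.71856 m^2
Volume = 301.71856 * 6.1 = 1840.48 m^3

1840.48 m^3


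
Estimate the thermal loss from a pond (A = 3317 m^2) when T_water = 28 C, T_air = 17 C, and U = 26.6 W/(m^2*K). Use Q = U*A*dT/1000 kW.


Temperature difference dT = 28 - 17 = 11 K
Heat loss (W) = U * A * dT = 26.6 * 3317 * 11 = 970554.2 W
Convert to kW: 970554.2 / 1000 = 970.5542 kW

970.5542 kW


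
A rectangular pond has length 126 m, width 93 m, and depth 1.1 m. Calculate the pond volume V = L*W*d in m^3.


Base area = L * W = 126 * 93 = 11718 m^2
Volume = area * depth = 11718 * 1.1 = 12889.8 m^3

12889.8 m^3


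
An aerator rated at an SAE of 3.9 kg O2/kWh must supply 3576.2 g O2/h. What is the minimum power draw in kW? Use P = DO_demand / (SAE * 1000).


SAE in g O2/kWh = 3.9 * 1000 = 3900 g/kWh
P = DO_demand / SAE_g = 3576.2 / 3900 = 0.916974 kW

0.916974 kW


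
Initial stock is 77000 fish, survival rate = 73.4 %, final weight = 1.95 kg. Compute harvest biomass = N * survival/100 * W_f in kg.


Survivors = 77000 * 73.4/100 = 56518 fish
Harvest biomass = survivors * W_f = 56518 * 1.95 = 110210.1 kg

110210.1 kg


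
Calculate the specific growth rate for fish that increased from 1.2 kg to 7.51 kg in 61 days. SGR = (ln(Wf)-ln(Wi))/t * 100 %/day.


ln(W_f) = ln(7.51) = 2.0162355
ln(W_i) = ln(1.2) = 0.18232156
ln(W_f) - ln(W_i) = 2.0162355 - 0.18232156 = 1.8339139
SGR = 1.8339139 / 61 * 100 = 3.00642 %/day

3.00642 %/day


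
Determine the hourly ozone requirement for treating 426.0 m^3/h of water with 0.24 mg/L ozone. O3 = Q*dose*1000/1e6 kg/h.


O3 demand (mg/h) = Q * dose * 1000 = 426.0 * 0.24 * 1000 = 102240 mg/h
Convert mg to kg: 102240 / 1e6 = 0.10224 kg/h

0.10224 kg/h


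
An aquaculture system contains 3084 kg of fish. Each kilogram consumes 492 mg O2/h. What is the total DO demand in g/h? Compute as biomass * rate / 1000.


Total O2 consumption (mg/h) = 3084 kg * 492 mg/(kg*h) = 1517328 mg/h
Convert to g/h: 1517328 / 1000 = 1517.328 g/h

1517.328 g/h


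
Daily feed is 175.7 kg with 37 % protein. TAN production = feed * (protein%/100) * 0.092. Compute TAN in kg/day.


Protein in feed = 175.7 * 37/100 = 65.009 kg/day
TAN = protein * 0.092 = 65.009 * 0.092 = 5.980828 kg/day

5.980828 kg/day


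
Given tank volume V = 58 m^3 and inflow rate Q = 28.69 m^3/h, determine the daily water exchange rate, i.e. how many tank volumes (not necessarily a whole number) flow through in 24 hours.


Daily flow volume = 28.69 m^3/h * 24 h = 688.56 m^3/day
Exchanges = daily flow / tank volume = 688.56 / 58 = 11.8717 exchanges/day

11.8717 exchanges/day


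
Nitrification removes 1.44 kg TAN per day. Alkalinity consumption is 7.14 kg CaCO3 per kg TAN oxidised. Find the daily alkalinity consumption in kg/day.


Alkalinity factor: 7.14 kg CaCO3 consumed per kg TAN nitrified
alk = 1.44 kg TAN * 7.14 = 10.2816 kg CaCO3/day

10.2816 kg CaCO3/day


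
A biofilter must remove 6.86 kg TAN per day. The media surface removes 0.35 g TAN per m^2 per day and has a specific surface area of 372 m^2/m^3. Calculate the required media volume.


A = 6.86*1000 / 0.35 = 19600 m^2
V = 19600 / 372 = 52.6882

52.6882 m^3


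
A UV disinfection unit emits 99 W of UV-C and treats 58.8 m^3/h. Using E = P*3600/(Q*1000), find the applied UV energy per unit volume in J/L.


Energy delivered per hour = 99 W * 3600 s = 356400 J/h
Volume treated per hour = 58.8 m^3/h * 1000 = 58800 L/h
dose = 356400 / 58800 = 6.06122 J/L

6.06122 J/L


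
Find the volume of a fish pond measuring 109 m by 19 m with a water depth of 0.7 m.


Base area = L * W = 109 * 19 = 2071 m^2
Volume = area * depth = 2071 * 0.7 = 1449.7 m^3

1449.7 m^3


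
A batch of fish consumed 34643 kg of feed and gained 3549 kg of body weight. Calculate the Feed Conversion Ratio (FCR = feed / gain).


FCR = feed consumed / weight gained
FCR = 34643 kg / 3549 kg = 9.76134

9.76134


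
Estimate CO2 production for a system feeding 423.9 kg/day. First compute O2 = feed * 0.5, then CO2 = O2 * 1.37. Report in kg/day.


O2 = 423.9 * 0.5 = 211.95
CO2 = 211.95 * 1.37 = 290.3715

290.3715 kg/day


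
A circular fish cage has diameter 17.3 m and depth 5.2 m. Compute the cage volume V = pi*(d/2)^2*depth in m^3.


r = d/2 = 17.3/2 = 8.65 m
Base area = pi*r^2 = pi*8.65^2 = 235.06182 m^2
Volume = 235.06182 * 5.2 = 1222.32 m^3

1222.32 m^3


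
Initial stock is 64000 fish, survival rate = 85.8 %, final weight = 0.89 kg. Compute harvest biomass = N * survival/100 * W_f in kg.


Survivors = 64000 * 85.8/100 = 54912 fish
Harvest biomass = survivors * W_f = 54912 * 0.89 = 48871.68 kg

48871.68 kg


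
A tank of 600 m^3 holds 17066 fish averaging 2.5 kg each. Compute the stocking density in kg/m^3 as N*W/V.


Total biomass = 17066 fish * 2.5 kg = 42665 kg
Density = total biomass / volume = 42665 / 600 = 71.1083 kg/m^3

71.1083 kg/m^3


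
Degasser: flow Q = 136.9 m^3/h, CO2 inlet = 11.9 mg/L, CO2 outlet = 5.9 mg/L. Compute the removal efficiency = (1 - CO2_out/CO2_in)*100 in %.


CO2_out / CO2_in = 5.9 / 11.9 = 0.49579832
Fraction remaining = 0.49579832
efficiency = (1 - 0.49579832) * 100 = 50.4202 %

50.4202 %


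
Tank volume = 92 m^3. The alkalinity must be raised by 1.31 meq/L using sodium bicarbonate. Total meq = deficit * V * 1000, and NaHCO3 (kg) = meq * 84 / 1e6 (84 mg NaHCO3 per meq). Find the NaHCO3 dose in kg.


Tank volume in L = 92 m^3 * 1000 = 92000 L
Total meq required = 1.31 meq/L * 92000 L = 120520 meq
NaHCO3 mass = 120520 meq * 84 mg/meq / 1e6 = 10.1237 kg

10.1237 kg


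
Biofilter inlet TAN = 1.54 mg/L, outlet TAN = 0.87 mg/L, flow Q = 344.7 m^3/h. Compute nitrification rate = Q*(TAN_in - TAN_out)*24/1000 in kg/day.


Concentration drop: TAN_in - TAN_out = 1.54 - 0.87 = 0.67 mg/L
Hourly TAN removed = Q * dTAN = 344.7 m^3/h * 0.67 mg/L = 230.949 g/h  (m^3/h * mg/L = g/h)
Daily TAN removed = 230.949 * 24 = 5542.776 g/day
Convert to kg/day: 5542.776 / 1000 = 5.542776 kg/day

5.542776 kg/day


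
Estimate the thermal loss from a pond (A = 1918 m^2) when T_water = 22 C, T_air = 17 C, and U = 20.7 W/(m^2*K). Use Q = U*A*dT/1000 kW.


Temperature difference dT = 22 - 17 = 5 K
Heat loss (W) = U * A * dT = 20.7 * 1918 * 5 = 198513 W
Convert to kW: 198513 / 1000 = 198.513 kW

198.513 kW


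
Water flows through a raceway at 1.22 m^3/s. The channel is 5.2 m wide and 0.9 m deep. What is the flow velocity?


Cross-sectional area = W * d = 5.2 * 0.9 = 4.68 m^2
Velocity = Q / A = 1.22 / 4.68 = 0.260684 m/s

0.260684 m/s


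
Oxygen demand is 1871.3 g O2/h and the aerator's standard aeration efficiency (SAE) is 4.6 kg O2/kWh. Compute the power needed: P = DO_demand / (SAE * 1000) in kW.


SAE in g O2/kWh = 4.6 * 1000 = 4600 g/kWh
P = DO_demand / SAE_g = 1871.3 / 4600 = 0.406804 kW

0.406804 kW


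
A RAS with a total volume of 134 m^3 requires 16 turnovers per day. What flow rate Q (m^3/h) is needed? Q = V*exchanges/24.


Daily recirculation volume = 134 m^3 * 16 = 2144 m^3/day
Flow rate Q = daily volume / 24 h = 2144 / 24 = 89.3333 m^3/h

89.3333 m^3/h


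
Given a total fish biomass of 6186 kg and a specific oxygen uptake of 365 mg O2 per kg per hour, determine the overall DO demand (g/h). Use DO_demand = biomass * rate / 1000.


Total O2 consumption (mg/h) = 6186 kg * 365 mg/(kg*h) = 2257890 mg/h
Convert to g/h: 2257890 / 1000 = 2257.89 g/h

2257.89 g/h


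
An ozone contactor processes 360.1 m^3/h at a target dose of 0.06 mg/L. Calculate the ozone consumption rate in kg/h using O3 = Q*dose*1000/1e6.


O3 demand (mg/h) = Q * dose * 1000 = 360.1 * 0.06 * 1000 = 21606 mg/h
Convert mg to kg: 21606 / 1e6 = 0.021606 kg/h

0.021606 kg/h


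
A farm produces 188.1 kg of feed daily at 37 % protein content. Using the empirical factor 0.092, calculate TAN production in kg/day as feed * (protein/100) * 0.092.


Protein in feed = 188.1 * 37/100 = 69.597 kg/day
TAN = protein * 0.092 = 69.597 * 0.092 = 6.402924 kg/day

6.402924 kg/day


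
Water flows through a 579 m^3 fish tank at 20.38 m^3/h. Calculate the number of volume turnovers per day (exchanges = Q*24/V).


Daily flow volume = 20.38 m^3/h * 24 h = 489.12 m^3/day
Exchanges = daily flow / tank volume = 489.12 / 579 = 0.844767 exchanges/day

0.844767 exchanges/day


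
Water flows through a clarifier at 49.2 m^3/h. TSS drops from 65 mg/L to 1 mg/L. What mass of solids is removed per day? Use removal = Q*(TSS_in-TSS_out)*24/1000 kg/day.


Concentration drop: TSS_in - TSS_out = 65 - 1 = 64 mg/L
Hourly solids removed = Q * dTSS = 49.2 m^3/h * 64 mg/L = 3148.8 g/h  (m^3/h * mg/L = g/h)
Daily solids removed = 3148.8 * 24 = 75571.2 g/day
Convert g to kg: 75571.2 / 1000 = 75.5712 kg/day

75.5712 kg/day


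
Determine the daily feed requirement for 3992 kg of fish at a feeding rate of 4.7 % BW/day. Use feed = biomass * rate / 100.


Feeding rate fraction = 4.7% / 100 = 0.047
Daily feed = 3992 kg * 0.047 = 187.624 kg/day

187.624 kg/day


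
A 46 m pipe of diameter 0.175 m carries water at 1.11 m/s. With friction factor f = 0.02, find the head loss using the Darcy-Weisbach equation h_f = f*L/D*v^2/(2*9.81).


v^2 = 1.11^2 = 1.2321 m^2/s^2
L/D = 46/0.175 = 262.85714
h_f = f*(L/D)*v^2/(2g) = 0.02 * 262.85714 * 1.2321 / 19.62 = 0.330139 m

0.330139 m


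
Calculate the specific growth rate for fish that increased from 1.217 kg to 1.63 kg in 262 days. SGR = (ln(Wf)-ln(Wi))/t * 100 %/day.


ln(W_f) = ln(1.63) = 0.48858001
ln(W_i) = ln(1.217) = 0.19638881
ln(W_f) - ln(W_i) = 0.48858001 - 0.19638881 = 0.2921912
SGR = 0.2921912 / 262 * 100 = 0.111523 %/day

0.111523 %/day


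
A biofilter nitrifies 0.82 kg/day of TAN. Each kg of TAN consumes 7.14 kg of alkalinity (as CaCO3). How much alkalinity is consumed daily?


Alkalinity factor: 7.14 kg CaCO3 consumed per kg TAN nitrified
alk = 0.82 kg TAN * 7.14 = 5.8548 kg CaCO3/day

5.8548 kg CaCO3/day


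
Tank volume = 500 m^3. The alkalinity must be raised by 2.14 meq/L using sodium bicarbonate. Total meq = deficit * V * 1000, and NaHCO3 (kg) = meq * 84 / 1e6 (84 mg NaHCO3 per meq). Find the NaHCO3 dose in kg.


Tank volume in L = 500 m^3 * 1000 = 500000 L
Total meq required = 2.14 meq/L * 500000 L = 1070000 meq
NaHCO3 mass = 1070000 meq * 84 mg/meq / 1e6 = 89.88 kg

89.88 kg


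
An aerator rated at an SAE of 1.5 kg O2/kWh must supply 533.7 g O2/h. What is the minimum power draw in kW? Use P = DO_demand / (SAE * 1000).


SAE in g O2/kWh = 1.5 * 1000 = 1500 g/kWh
P = DO_demand / SAE_g = 533.7 / 1500 = 0.3558 kW

0.3558 kW


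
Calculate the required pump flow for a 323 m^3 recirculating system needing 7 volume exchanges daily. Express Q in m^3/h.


Daily recirculation volume = 323 m^3 * 7 = 2261 m^3/day
Flow rate Q = daily volume / 24 h = 2261 / 24 = 94.2083 m^3/h

94.2083 m^3/h


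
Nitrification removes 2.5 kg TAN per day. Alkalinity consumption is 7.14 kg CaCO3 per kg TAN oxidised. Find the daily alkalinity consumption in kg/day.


Alkalinity factor: 7.14 kg CaCO3 consumed per kg TAN nitrified
alk = 2.5 kg TAN * 7.14 = 17.85 kg CaCO3/day

17.85 kg CaCO3/day


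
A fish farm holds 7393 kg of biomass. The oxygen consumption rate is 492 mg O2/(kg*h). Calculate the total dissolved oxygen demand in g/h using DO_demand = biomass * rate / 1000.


Total O2 consumption (mg/h) = 7393 kg * 492 mg/(kg*h) = 3637356 mg/h
Convert to g/h: 3637356 / 1000 = 3637.356 g/h

3637.356 g/h


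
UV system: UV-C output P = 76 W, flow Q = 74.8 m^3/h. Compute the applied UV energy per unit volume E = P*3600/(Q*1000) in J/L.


Energy delivered per hour = 76 W * 3600 s = 273600 J/h
Volume treated per hour = 74.8 m^3/h * 1000 = 74800 L/h
dose = 273600 / 74800 = 3.65775 J/L

3.65775 J/L


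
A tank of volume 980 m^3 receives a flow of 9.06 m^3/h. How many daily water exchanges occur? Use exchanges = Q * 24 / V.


Daily flow volume = 9.06 m^3/h * 24 h = 217.44 m^3/day
Exchanges = daily flow / tank volume = 217.44 / 980 = 0.221878 exchanges/day

0.221878 exchanges/day


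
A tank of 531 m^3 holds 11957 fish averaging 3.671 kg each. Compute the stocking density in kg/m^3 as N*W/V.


Total biomass = 11957 fish * 3.671 kg = 43894.147 kg
Density = total biomass / volume = 43894.147 / 531 = 82.6632 kg/m^3

82.6632 kg/m^3


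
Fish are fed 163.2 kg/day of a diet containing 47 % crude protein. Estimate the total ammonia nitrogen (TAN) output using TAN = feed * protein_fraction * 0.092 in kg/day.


Protein in feed = 163.2 * 47/100 = 76.704 kg/day
TAN = protein * 0.092 = 76.704 * 0.092 = 7.056768 kg/day

7.056768 kg/day


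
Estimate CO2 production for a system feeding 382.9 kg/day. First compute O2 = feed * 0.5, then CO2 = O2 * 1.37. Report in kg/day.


O2 = 382.9 * 0.5 = 191.45
CO2 = 191.45 * 1.37 = 262.2865

262.2865 kg/day


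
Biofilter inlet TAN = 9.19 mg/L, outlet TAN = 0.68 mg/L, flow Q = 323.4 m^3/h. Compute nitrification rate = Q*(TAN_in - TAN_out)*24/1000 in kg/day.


Concentration drop: TAN_in - TAN_out = 9.19 - 0.68 = 8.51 mg/L
Hourly TAN removed = Q * dTAN = 323.4 m^3/h * 8.51 mg/L = 2752.134 g/h  (m^3/h * mg/L = g/h)
Daily TAN removed = 2752.134 * 24 = 66051.216 g/day
Convert to kg/day: 66051.216 / 1000 = 66.051216 kg/day

66.051216 kg/day


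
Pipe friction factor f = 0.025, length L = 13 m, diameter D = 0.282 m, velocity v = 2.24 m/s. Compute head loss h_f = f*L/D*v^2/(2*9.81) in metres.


v^2 = 2.24^2 = 5.0176 m^2/s^2
L/D = 13/0.282 = 46.099291
h_f = f*(L/D)*v^2/(2g) = 0.025 * 46.099291 * 5.0176 / 19.62 = 0.294735 m

0.294735 m


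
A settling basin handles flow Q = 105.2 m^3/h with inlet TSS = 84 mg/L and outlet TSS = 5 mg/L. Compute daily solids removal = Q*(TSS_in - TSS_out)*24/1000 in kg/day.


Concentration drop: TSS_in - TSS_out = 84 - 5 = 79 mg/L
Hourly solids removed = Q * dTSS = 105.2 m^3/h * 79 mg/L = 8310.8 g/h  (m^3/h * mg/L = g/h)
Daily solids removed = 8310.8 * 24 = 199459.2 g/day
Convert g to kg: 199459.2 / 1000 = 199.4592 kg/day

199.4592 kg/day


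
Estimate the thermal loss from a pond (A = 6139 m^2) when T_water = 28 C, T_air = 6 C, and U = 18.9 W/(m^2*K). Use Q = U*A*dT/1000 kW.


Temperature difference dT = 28 - 6 = 22 K
Heat loss (W) = U * A * dT = 18.9 * 6139 * 22 = 2552596.2 W
Convert to kW: 2552596.2 / 1000 = 2552.5962 kW

2552.5962 kW


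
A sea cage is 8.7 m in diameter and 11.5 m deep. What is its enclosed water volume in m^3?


r = d/2 = 8.7/2 = 4.35 m
Base area = pi*r^2 = pi*4.35^2 = 59.446787 m^2
Volume = 59.446787 * 11.5 = 683.638 m^3

683.638 m^3


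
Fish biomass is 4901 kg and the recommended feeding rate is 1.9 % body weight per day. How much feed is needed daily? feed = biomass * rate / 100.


Feeding rate fraction = 1.9% / 100 = 0.019
Daily feed = 4901 kg * 0.019 = 93.119 kg/day

93.119 kg/day


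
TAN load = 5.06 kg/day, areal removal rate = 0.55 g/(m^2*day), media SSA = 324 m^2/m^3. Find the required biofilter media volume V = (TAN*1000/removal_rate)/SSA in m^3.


A = 5.06*1000 / 0.55 = 9200 m^2
V = 9200 / 324 = 28.3951

28.3951 m^3


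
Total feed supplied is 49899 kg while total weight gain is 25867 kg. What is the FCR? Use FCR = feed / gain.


FCR = feed consumed / weight gained
FCR = 49899 kg / 25867 kg = 1.92906

1.92906


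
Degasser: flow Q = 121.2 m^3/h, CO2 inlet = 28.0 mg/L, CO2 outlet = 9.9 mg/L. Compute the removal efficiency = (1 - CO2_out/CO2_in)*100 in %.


CO2_out / CO2_in = 9.9 / 28.0 = 0.35357143
Fraction remaining = 0.35357143
efficiency = (1 - 0.35357143) * 100 = 64.6429 %

64.6429 %


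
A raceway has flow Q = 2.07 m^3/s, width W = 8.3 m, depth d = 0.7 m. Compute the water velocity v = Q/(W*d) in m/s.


Cross-sectional area = W * d = 8.3 * 0.7 = 5.81 m^2
Velocity = Q / A = 2.07 / 5.81 = 0.356282 m/s

0.356282 m/s


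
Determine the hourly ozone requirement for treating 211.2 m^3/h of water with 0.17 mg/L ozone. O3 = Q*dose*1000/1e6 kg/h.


O3 demand (mg/h) = Q * dose * 1000 = 211.2 * 0.17 * 1000 = 35904 mg/h
Convert mg to kg: 35904 / 1e6 = 0.035904 kg/h

0.035904 kg/h


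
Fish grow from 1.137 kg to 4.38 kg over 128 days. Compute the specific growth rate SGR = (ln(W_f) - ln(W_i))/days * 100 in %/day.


ln(W_f) = ln(4.38) = 1.4770487
ln(W_i) = ln(1.137) = 0.12839321
ln(W_f) - ln(W_i) = 1.4770487 - 0.12839321 = 1.3486555
SGR = 1.3486555 / 128 * 100 = 1.05364 %/day

1.05364 %/day


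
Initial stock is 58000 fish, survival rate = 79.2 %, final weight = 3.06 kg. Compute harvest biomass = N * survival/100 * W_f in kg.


Survivors = 58000 * 79.2/100 = 45936 fish
Harvest biomass = survivors * W_f = 45936 * 3.06 = 140564.16 kg

140564.16 kg


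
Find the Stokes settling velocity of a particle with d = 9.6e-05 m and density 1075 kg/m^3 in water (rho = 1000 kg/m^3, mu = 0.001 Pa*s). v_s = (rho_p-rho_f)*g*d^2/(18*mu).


Density difference: rho_p - rho_f = 1075 - 1000 = 75 kg/m^3
d^2 = (9.6e-05)^2 = 9.216e-09 m^2
Numerator = (rho_p - rho_f) * g * d^2 = 75 * 9.81 * 9.216e-09 = 6.780672e-06
Denominator = 18 * mu = 18 * 0.001 = 0.018
v_s = 6.780672e-06 / 0.018 = 3.76704e-04 m/s
Check: Re = rho_f * v_s * d / mu = 1000 * 3.76704e-04 * 9.6e-05 / 0.001 = 0.0362 < 1, so Stokes' law applies.

3.76704e-04 m/s


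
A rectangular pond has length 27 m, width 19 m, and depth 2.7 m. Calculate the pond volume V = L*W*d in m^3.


Base area = L * W = 27 * 19 = 513 m^2
Volume = area * depth = 513 * 2.7 = 1385.1 m^3

1385.1 m^3


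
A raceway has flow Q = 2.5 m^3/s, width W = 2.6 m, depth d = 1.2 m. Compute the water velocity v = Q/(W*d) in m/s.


Cross-sectional area = W * d = 2.6 * 1.2 = 3.12 m^2
Velocity = Q / A = 2.5 / 3.12 = 0.801282 m/s

0.801282 m/s


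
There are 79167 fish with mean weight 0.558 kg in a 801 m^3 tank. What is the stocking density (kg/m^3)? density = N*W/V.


Total biomass = 79167 fish * 0.558 kg = 44175.186 kg
Density = total biomass / volume = 44175.186 / 801 = 55.15 kg/m^3

55.15 kg/m^3


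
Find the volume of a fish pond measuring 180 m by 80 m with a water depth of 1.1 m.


Base area = L * W = 180 * 80 = 14400 m^2
Volume = area * depth = 14400 * 1.1 = 15840 m^3

15840 m^3


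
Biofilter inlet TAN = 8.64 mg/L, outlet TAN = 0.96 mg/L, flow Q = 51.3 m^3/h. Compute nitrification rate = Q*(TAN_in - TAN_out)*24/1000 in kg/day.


Concentration drop: TAN_in - TAN_out = 8.64 - 0.96 = 7.68 mg/L
Hourly TAN removed = Q * dTAN = 51.3 m^3/h * 7.68 mg/L = 393.984 g/h  (m^3/h * mg/L = g/h)
Daily TAN removed = 393.984 * 24 = 9455.616 g/day
Convert to kg/day: 9455.616 / 1000 = 9.455616 kg/day

9.455616 kg/day


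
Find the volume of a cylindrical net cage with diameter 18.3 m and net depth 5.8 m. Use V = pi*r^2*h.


r = d/2 = 18.3/2 = 9.15 m
Base area = pi*r^2 = pi*9.15^2 = 263.02199 m^2
Volume = 263.02199 * 5.8 = 1525.53 m^3

1525.53 m^3


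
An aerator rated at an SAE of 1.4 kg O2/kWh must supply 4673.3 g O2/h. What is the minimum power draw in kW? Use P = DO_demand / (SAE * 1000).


SAE in g O2/kWh = 1.4 * 1000 = 1400 g/kWh
P = DO_demand / SAE_g = 4673.3 / 1400 = 3.33807 kW

3.33807 kW


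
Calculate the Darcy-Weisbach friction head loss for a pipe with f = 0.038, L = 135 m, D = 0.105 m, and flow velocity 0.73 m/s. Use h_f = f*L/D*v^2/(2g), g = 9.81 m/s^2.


v^2 = 0.73^2 = 0.5329 m^2/s^2
L/D = 135/0.105 = 1285.7143
h_f = f*(L/D)*v^2/(2g) = 0.038 * 1285.7143 * 0.5329 / 19.62 = 1.32701 m

1.32701 m


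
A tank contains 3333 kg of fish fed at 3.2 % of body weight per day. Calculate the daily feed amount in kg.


Feeding rate fraction = 3.2% / 100 = 0.032
Daily feed = 3333 kg * 0.032 = 106.656 kg/day

106.656 kg/day


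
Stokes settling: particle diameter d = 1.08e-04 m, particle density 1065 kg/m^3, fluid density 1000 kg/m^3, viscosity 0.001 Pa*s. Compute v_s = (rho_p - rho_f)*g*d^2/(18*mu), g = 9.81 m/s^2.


Density difference: rho_p - rho_f = 1065 - 1000 = 65 kg/m^3
d^2 = (1.08e-04)^2 = 1.1664e-08 m^2
Numerator = (rho_p - rho_f) * g * d^2 = 65 * 9.81 * 1.1664e-08 = 7.4375496e-06
Denominator = 18 * mu = 18 * 0.001 = 0.018
v_s = 7.4375496e-06 / 0.018 = 4.13197e-04 m/s
Check: Re = rho_f * v_s * d / mu = 1000 * 4.13197e-04 * 1.08e-04 / 0.001 = 0.0446 < 1, so Stokes' law applies.

4.13197e-04 m/s


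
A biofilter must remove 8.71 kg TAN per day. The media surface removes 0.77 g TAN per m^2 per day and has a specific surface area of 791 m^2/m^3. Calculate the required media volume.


A = 8.71*1000 / 0.77 = 11311.688 m^2
V = 11311.688 / 791 = 14.3005

14.3005 m^3


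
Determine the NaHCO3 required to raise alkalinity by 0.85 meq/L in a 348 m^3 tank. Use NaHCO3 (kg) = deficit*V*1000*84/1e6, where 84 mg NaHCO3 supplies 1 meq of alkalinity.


Tank volume in L = 348 m^3 * 1000 = 348000 L
Total meq required = 0.85 meq/L * 348000 L = 295800 meq
NaHCO3 mass = 295800 meq * 84 mg/meq / 1e6 = 24.8472 kg

24.8472 kg
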